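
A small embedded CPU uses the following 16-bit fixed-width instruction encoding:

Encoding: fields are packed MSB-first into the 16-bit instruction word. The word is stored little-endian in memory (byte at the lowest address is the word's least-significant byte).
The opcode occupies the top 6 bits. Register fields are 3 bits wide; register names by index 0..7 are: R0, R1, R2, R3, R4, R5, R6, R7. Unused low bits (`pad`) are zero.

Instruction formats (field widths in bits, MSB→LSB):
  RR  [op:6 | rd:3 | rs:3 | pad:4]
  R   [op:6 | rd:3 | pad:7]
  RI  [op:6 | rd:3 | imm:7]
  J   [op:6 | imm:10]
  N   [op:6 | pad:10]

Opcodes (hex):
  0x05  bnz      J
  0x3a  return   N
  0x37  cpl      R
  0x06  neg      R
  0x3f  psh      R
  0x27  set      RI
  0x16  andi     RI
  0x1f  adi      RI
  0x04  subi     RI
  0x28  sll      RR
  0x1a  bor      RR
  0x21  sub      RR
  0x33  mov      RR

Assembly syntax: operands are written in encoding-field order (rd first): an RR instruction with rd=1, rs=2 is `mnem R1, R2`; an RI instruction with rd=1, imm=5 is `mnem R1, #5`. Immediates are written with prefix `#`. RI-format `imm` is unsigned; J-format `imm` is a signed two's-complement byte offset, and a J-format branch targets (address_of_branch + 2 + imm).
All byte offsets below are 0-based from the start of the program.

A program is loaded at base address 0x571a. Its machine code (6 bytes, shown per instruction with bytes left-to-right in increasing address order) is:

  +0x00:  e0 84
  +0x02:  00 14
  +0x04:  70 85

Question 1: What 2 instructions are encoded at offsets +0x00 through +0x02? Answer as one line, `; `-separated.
+0x00: e0 84 ⇒ word 0x84e0 (little)
  top 6b → 0x21 → sub [RR]
  rd: (w>>7)&0x7=0x1 → R1
  rs: (w>>4)&0x7=0x6 → R6
+0x02: 00 14 ⇒ word 0x1400 (little)
  top 6b → 0x5 → bnz [J]
  imm: (w>>0)&0x3ff=0x0 → #0

sub R1, R6; bnz #0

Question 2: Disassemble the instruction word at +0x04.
sub R2, R7

+0x04: 70 85 ⇒ word 0x8570 (little)
  op=0x8570>>10=0x21 ⇒ sub (RR)
  rd: (w>>7)&0x7=0x2 → R2
  rs: (w>>4)&0x7=0x7 → R7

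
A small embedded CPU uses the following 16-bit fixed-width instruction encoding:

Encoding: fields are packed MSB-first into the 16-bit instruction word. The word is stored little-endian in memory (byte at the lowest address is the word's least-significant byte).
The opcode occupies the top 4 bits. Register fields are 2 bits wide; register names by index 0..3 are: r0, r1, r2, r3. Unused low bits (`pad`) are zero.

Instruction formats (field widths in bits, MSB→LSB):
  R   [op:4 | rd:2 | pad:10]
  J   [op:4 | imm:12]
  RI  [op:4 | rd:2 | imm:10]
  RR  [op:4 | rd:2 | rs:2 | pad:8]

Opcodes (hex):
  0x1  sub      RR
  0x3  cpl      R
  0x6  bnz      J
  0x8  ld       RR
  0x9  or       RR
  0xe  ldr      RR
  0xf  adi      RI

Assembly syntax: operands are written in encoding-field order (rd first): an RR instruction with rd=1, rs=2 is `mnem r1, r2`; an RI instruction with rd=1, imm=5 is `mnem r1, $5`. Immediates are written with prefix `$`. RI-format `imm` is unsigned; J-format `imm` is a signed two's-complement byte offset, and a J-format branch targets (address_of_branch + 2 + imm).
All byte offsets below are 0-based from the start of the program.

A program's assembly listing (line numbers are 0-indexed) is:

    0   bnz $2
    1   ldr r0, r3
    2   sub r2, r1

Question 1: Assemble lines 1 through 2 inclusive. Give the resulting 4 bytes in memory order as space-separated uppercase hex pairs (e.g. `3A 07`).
00 E3 00 19

L1: ldr op=0xe:4|rd=0:2|rs=3:2|pad=0:8 ⇒ 0xe300 ⇒ little 00 e3
L2: sub op=0x1:4|rd=2:2|rs=1:2|pad=0:8 ⇒ 0x1900 ⇒ little 00 19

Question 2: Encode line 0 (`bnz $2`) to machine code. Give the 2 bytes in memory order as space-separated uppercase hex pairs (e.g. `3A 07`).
0. bnz fields op=0x6:4|imm=2:12 → word 6002h → 02 60

02 60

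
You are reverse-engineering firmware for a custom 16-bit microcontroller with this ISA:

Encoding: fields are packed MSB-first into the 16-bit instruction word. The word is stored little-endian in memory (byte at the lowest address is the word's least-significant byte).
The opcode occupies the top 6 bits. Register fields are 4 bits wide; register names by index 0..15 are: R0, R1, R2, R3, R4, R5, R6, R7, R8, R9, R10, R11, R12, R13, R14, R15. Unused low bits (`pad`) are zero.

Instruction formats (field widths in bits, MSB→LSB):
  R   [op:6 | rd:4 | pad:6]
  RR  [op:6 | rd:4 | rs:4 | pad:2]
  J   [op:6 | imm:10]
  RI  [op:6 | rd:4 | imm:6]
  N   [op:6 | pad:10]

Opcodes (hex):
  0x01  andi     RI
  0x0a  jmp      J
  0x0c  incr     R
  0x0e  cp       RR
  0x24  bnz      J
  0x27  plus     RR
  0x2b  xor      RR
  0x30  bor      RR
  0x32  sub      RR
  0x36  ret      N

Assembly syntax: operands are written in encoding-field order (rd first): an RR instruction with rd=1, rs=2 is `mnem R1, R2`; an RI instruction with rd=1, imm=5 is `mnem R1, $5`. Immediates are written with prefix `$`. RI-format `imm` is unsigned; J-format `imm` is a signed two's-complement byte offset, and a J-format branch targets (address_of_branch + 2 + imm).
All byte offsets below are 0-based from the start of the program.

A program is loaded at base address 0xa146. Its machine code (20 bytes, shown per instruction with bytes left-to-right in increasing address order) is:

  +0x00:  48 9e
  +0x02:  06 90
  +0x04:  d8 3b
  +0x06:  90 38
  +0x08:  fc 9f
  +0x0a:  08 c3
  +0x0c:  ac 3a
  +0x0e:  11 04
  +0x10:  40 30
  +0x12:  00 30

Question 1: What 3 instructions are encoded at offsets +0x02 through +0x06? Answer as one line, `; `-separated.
bnz $6; cp R15, R6; cp R2, R4

@+02  little-endian(06 90) = 0x9006
  op=0x9006>>10=0x24 ⇒ bnz (J)
  [9:0] imm=6 = $6
@+04  little-endian(d8 3b) = 0x3bd8
  op=0x3bd8>>10=0xe ⇒ cp (RR)
  [9:6] rd=15 = R15
  [5:2] rs=6 = R6
@+06  little-endian(90 38) = 0x3890
  op=0x3890>>10=0xe ⇒ cp (RR)
  [9:6] rd=2 = R2
  [5:2] rs=4 = R4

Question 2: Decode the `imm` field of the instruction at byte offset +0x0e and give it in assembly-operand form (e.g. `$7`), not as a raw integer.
$17

+0x0e: 11 04 ⇒ word 0x0411 (little)
  opcode bits[15:10]=0x1: andi/RI
  rd@[9:6]=0x0 ⇒ R0
  imm@[5:0]=0x11 ⇒ $17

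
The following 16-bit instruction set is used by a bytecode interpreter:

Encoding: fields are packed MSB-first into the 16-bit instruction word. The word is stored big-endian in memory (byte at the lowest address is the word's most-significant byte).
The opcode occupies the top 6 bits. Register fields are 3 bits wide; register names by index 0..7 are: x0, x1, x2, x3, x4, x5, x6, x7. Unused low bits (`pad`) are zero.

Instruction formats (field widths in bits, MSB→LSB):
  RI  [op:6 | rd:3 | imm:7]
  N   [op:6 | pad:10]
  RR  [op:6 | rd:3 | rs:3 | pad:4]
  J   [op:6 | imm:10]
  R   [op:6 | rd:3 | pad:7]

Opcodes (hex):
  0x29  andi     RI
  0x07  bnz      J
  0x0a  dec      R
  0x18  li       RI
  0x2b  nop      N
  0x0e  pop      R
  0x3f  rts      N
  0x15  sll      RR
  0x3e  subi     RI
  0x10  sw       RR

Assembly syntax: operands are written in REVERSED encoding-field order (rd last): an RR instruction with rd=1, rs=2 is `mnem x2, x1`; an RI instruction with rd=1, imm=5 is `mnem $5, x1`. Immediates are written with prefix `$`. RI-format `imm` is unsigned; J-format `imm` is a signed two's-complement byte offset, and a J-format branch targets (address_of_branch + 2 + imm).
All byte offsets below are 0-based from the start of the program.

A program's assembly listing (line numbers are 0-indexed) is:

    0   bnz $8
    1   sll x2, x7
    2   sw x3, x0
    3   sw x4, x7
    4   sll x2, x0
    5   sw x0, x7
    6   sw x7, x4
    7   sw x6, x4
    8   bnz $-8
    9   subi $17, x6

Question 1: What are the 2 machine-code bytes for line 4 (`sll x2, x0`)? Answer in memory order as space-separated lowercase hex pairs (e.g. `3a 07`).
line 4 (sll): pack op=0x15:6|rd=0:3|rs=2:3|pad=0:4 = 0x5420; big→ 54 20

54 20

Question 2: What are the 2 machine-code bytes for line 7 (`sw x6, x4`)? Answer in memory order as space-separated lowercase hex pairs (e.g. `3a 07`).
42 60

L7: sw op=0x10:6|rd=4:3|rs=6:3|pad=0:4 ⇒ 0x4260 ⇒ big 42 60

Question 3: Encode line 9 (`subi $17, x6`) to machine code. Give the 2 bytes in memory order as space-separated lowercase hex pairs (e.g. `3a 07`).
fb 11

9. subi fields op=0x3e:6|rd=6:3|imm=17:7 → word fb11h → fb 11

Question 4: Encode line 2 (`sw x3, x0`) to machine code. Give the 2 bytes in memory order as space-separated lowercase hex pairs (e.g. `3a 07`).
40 30

line 2 (sw): pack op=0x10:6|rd=0:3|rs=3:3|pad=0:4 = 0x4030; big→ 40 30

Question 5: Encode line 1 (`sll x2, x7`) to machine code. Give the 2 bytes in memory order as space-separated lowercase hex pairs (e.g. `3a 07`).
L1: sll op=0x15:6|rd=7:3|rs=2:3|pad=0:4 ⇒ 0x57a0 ⇒ big 57 a0

57 a0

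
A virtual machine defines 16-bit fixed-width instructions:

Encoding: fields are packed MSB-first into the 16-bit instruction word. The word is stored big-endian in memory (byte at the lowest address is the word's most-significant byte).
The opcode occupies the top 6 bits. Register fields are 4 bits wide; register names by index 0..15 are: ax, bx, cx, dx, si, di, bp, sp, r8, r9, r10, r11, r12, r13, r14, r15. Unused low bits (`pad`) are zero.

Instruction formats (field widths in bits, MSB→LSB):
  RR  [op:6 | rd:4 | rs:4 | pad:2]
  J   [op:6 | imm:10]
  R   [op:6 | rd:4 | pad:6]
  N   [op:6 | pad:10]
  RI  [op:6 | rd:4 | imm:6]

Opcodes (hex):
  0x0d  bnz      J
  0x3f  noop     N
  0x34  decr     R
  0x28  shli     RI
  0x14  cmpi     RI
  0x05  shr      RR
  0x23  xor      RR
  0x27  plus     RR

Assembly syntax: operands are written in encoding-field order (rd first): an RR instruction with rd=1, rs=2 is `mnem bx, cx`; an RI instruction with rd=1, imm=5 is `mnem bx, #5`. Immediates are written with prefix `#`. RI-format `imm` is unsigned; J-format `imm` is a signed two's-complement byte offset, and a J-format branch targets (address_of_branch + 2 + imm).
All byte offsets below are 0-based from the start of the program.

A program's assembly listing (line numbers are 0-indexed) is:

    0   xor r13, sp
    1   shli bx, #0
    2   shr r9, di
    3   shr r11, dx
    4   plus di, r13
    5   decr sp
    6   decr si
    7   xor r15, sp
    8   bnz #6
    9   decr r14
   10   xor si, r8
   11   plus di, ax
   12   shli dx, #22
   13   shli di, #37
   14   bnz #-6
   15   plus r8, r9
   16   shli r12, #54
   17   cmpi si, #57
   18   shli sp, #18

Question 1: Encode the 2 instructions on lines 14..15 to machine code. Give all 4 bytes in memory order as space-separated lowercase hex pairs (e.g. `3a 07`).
37 fa 9e 24

line 14 (bnz): pack op=0xd:6|imm=-6:10 = 0x37fa; big→ 37 fa
line 15 (plus): pack op=0x27:6|rd=8:4|rs=9:4|pad=0:2 = 0x9e24; big→ 9e 24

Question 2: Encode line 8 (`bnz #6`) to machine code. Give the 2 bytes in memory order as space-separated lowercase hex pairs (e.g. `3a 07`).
8. bnz fields op=0xd:6|imm=6:10 → word 3406h → 34 06

34 06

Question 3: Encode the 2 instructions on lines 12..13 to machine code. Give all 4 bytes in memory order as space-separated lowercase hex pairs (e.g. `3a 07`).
a0 d6 a1 65

line 12 (shli): pack op=0x28:6|rd=3:4|imm=22:6 = 0xa0d6; big→ a0 d6
line 13 (shli): pack op=0x28:6|rd=5:4|imm=37:6 = 0xa165; big→ a1 65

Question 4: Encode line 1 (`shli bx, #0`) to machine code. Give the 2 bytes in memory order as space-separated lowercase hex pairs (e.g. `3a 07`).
1. shli fields op=0x28:6|rd=1:4|imm=0:6 → word a040h → a0 40

a0 40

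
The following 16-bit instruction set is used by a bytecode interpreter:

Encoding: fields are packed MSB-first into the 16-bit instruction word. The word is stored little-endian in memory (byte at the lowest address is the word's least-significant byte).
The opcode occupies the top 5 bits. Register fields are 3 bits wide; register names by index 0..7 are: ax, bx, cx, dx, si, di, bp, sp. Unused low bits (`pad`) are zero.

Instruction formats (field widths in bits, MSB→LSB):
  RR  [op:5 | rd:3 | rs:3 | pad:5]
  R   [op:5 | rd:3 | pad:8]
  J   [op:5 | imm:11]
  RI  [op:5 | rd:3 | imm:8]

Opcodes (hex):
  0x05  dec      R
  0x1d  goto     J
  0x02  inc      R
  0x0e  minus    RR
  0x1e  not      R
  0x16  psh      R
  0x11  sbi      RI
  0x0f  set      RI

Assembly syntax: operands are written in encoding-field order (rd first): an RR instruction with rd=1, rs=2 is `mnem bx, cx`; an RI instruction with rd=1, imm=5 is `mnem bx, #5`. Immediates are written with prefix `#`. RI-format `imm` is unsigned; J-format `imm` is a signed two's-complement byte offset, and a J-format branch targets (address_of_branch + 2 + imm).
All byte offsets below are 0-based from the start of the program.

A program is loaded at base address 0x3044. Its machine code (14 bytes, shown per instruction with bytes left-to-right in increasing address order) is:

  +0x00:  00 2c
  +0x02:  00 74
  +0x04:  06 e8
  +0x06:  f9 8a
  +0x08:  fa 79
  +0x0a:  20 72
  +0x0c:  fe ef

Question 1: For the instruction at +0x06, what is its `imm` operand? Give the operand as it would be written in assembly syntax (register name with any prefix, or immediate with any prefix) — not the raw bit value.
#249

off 0x06: read f9 8a as little → 0x8af9
  opcode bits[15:11]=0x11: sbi/RI
  rd: (w>>8)&0x7=0x2 → cx
  imm: (w>>0)&0xff=0xf9 → #249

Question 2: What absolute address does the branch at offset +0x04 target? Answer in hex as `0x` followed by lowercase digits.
+0x04: 06 e8 ⇒ word 0xe806 (little)
  opcode bits[15:11]=0x1d: goto/J
  imm: (w>>0)&0x7ff=0x6 → #6
  target = base 0x3044 + off 0x04 + 2 + imm 6 = 0x3050

0x3050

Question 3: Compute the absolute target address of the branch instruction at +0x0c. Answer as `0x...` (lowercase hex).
0x3050

[0c] fe ef → 0xeffe
  op=0xeffe>>11=0x1d ⇒ goto (J)
  imm: (w>>0)&0x7ff=0x7fe (s11→-2) → #-2
  target = base 0x3044 + off 0x0c + 2 + imm -2 = 0x3050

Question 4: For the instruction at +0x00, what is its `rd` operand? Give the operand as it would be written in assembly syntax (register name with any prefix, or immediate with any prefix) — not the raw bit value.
+0x00: 00 2c ⇒ word 0x2c00 (little)
  top 5b → 0x5 → dec [R]
  rd: (w>>8)&0x7=0x4 → si

si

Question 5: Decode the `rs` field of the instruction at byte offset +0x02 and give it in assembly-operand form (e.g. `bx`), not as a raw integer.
ax

off 0x02: read 00 74 as little → 0x7400
  opcode bits[15:11]=0xe: minus/RR
  [10:8] rd=4 = si
  [7:5] rs=0 = ax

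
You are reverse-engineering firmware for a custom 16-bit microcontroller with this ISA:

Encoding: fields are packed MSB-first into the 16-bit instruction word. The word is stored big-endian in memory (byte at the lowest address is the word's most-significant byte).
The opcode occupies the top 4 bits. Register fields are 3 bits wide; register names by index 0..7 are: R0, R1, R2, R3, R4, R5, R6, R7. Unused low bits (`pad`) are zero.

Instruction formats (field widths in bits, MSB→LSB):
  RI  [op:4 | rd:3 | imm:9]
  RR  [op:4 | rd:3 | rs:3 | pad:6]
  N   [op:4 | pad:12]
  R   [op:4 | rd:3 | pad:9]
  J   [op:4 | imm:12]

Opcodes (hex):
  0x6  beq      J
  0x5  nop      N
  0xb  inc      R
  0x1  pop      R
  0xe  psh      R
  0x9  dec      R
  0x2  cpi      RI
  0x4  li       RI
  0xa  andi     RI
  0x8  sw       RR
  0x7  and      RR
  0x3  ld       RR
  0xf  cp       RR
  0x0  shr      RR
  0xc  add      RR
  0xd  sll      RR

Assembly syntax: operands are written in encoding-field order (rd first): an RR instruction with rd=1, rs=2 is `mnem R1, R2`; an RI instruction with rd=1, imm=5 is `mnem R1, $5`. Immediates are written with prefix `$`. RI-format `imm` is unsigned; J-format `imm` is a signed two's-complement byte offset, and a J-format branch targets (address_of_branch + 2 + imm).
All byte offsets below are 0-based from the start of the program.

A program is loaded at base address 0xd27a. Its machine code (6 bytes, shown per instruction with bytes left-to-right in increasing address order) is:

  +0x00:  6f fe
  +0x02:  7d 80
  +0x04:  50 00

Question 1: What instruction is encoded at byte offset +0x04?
off 0x04: read 50 00 as big → 0x5000
  op=0x5000>>12=0x5 ⇒ nop (N)

nop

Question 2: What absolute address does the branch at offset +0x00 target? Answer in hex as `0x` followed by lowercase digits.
off 0x00: read 6f fe as big → 0x6ffe
  op=0x6ffe>>12=0x6 ⇒ beq (J)
  imm: (w>>0)&0xfff=0xffe (s12→-2) → $-2
  target = base 0xd27a + off 0x00 + 2 + imm -2 = 0xd27a

0xd27a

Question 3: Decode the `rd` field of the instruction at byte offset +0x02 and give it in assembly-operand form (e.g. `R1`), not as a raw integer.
R6

@+02  big-endian(7d 80) = 0x7d80
  top 4b → 0x7 → and [RR]
  [11:9] rd=6 = R6
  [8:6] rs=6 = R6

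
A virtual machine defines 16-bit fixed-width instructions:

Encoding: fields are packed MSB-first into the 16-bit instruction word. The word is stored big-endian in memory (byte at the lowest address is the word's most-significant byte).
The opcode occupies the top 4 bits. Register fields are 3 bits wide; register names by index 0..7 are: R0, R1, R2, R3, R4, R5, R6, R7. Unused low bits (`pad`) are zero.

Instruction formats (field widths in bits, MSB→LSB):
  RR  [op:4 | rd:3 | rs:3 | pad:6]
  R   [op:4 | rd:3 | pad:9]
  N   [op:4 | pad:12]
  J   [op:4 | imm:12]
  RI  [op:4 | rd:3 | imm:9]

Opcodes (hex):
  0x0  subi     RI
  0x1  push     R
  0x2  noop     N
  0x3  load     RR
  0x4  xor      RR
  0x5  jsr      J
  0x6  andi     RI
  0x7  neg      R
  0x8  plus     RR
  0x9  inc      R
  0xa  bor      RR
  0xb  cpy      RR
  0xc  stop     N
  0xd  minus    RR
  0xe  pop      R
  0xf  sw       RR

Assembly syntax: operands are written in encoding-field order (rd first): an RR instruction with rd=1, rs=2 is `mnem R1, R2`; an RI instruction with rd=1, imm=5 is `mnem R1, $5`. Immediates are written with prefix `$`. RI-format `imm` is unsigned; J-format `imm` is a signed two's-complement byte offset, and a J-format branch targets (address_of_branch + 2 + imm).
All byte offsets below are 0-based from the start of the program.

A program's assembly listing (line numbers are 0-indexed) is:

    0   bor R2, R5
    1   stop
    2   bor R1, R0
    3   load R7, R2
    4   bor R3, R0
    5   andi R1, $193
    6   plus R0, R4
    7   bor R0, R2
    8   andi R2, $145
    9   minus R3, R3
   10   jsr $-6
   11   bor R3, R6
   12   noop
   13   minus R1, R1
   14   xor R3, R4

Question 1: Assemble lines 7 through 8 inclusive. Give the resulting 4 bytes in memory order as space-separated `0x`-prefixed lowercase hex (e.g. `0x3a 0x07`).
line 7 (bor): pack op=0xa:4|rd=0:3|rs=2:3|pad=0:6 = 0xa080; big→ a0 80
line 8 (andi): pack op=0x6:4|rd=2:3|imm=145:9 = 0x6491; big→ 64 91

0xa0 0x80 0x64 0x91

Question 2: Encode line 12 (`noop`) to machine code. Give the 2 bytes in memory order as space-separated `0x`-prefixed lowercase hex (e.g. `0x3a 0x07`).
0x20 0x00

line 12 (noop): pack op=0x2:4|pad=0:12 = 0x2000; big→ 20 00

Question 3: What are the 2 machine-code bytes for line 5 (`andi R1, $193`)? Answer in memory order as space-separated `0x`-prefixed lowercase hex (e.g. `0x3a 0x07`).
0x62 0xc1

line 5 (andi): pack op=0x6:4|rd=1:3|imm=193:9 = 0x62c1; big→ 62 c1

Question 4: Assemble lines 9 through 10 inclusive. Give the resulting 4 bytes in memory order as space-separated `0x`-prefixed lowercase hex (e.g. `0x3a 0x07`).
L9: minus op=0xd:4|rd=3:3|rs=3:3|pad=0:6 ⇒ 0xd6c0 ⇒ big d6 c0
L10: jsr op=0x5:4|imm=-6:12 ⇒ 0x5ffa ⇒ big 5f fa

0xd6 0xc0 0x5f 0xfa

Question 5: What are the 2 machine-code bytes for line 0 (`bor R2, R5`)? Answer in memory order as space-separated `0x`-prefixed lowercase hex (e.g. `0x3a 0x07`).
0xa5 0x40

L0: bor op=0xa:4|rd=2:3|rs=5:3|pad=0:6 ⇒ 0xa540 ⇒ big a5 40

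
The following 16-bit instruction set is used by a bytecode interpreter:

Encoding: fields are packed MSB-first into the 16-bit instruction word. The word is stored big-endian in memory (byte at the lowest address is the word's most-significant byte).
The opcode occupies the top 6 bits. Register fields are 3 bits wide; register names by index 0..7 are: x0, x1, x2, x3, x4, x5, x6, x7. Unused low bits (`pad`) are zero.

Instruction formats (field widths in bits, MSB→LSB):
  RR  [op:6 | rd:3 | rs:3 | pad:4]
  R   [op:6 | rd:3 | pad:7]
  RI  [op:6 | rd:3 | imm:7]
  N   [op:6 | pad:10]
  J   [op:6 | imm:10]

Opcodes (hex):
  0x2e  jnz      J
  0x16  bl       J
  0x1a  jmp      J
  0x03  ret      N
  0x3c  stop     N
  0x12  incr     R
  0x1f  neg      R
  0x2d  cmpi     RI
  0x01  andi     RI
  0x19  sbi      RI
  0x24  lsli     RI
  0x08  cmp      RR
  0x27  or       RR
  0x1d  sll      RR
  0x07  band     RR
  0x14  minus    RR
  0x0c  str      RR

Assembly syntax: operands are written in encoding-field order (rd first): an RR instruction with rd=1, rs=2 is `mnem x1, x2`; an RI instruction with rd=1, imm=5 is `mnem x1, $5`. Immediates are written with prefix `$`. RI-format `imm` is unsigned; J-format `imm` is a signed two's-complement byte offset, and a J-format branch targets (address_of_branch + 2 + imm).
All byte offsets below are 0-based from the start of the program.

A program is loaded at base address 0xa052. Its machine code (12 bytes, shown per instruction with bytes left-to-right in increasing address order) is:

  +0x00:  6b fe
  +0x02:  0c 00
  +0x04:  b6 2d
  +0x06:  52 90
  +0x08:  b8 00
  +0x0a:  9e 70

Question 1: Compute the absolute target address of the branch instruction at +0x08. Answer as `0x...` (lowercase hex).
0xa05c

@+08  big-endian(b8 00) = 0xb800
  top 6b → 0x2e → jnz [J]
  imm: (w>>0)&0x3ff=0x0 → $0
  target = base 0xa052 + off 0x08 + 2 + imm 0 = 0xa05c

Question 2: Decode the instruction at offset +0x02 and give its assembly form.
[02] 0c 00 → 0x0c00
  opcode bits[15:10]=0x3: ret/N

ret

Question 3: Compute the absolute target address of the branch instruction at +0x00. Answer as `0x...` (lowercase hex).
@+00  big-endian(6b fe) = 0x6bfe
  op=0x6bfe>>10=0x1a ⇒ jmp (J)
  imm@[9:0]=0x3fe (s10→-2) ⇒ $-2
  target = base 0xa052 + off 0x00 + 2 + imm -2 = 0xa052

0xa052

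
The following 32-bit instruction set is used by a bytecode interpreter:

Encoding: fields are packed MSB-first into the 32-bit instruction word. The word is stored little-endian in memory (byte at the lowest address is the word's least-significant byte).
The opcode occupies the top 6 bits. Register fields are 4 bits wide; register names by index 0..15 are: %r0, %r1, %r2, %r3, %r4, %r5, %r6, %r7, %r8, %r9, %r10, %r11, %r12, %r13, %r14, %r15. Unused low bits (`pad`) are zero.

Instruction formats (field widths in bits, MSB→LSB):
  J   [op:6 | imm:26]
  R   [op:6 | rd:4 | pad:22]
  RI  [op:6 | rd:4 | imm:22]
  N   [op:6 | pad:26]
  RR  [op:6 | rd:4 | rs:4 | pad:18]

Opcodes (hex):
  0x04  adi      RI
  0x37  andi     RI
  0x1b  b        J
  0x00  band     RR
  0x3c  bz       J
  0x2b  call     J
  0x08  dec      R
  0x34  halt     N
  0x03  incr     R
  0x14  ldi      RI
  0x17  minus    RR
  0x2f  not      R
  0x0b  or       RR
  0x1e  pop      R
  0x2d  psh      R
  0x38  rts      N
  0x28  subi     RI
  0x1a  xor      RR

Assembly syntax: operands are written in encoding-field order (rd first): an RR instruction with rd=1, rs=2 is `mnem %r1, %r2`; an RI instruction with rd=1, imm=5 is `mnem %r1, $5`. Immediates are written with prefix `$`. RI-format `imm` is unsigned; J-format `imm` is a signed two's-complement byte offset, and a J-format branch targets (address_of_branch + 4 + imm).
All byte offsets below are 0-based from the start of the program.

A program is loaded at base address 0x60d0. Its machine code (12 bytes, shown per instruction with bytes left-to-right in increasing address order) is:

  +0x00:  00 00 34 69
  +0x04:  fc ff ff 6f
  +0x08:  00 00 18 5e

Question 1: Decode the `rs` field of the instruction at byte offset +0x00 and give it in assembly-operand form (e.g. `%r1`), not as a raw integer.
%r13

@+00  little-endian(00 00 34 69) = 0x69340000
  opcode bits[31:26]=0x1a: xor/RR
  rd: (w>>22)&0xf=0x4 → %r4
  rs: (w>>18)&0xf=0xd → %r13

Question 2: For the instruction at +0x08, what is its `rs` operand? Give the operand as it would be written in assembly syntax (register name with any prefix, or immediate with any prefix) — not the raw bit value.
%r6

[08] 00 00 18 5e → 0x5e180000
  top 6b → 0x17 → minus [RR]
  rd: (w>>22)&0xf=0x8 → %r8
  rs: (w>>18)&0xf=0x6 → %r6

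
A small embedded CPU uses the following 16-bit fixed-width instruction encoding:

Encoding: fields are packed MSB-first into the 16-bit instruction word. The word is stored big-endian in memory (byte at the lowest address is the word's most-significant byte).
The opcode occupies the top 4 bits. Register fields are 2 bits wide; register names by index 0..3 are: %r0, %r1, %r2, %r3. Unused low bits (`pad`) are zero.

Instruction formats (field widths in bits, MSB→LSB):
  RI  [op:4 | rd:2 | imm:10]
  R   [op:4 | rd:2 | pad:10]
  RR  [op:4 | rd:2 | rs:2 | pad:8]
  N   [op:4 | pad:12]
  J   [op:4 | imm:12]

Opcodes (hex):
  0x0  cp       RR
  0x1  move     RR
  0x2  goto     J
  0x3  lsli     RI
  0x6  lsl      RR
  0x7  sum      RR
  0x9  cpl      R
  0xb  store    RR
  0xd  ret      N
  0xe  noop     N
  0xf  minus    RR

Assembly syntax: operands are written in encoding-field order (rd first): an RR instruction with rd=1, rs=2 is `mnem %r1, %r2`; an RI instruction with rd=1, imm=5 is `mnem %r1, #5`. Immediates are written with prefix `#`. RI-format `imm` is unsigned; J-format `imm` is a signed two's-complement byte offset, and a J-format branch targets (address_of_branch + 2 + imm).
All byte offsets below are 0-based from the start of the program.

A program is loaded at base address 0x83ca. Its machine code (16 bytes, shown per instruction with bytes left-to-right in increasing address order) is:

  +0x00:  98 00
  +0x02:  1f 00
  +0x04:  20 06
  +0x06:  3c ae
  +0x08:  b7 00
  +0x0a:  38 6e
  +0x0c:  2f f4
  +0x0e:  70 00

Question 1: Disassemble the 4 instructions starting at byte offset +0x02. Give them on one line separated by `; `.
+0x02: 1f 00 ⇒ word 0x1f00 (big)
  top 4b → 0x1 → move [RR]
  [11:10] rd=3 = %r3
  [9:8] rs=3 = %r3
+0x04: 20 06 ⇒ word 0x2006 (big)
  top 4b → 0x2 → goto [J]
  [11:0] imm=6 = #6
+0x06: 3c ae ⇒ word 0x3cae (big)
  top 4b → 0x3 → lsli [RI]
  [11:10] rd=3 = %r3
  [9:0] imm=174 = #174
+0x08: b7 00 ⇒ word 0xb700 (big)
  top 4b → 0xb → store [RR]
  [11:10] rd=1 = %r1
  [9:8] rs=3 = %r3

move %r3, %r3; goto #6; lsli %r3, #174; store %r1, %r3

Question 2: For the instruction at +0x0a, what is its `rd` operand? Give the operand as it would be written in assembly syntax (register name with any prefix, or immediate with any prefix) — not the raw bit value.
+0x0a: 38 6e ⇒ word 0x386e (big)
  opcode bits[15:12]=0x3: lsli/RI
  [11:10] rd=2 = %r2
  [9:0] imm=110 = #110

%r2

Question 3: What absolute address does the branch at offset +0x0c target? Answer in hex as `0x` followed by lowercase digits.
0x83cc

off 0x0c: read 2f f4 as big → 0x2ff4
  op=0x2ff4>>12=0x2 ⇒ goto (J)
  imm@[11:0]=0xff4 (s12→-12) ⇒ #-12
  target = base 0x83ca + off 0x0c + 2 + imm -12 = 0x83cc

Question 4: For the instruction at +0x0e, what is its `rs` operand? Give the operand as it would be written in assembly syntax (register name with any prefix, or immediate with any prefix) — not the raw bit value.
@+0e  big-endian(70 00) = 0x7000
  top 4b → 0x7 → sum [RR]
  rd@[11:10]=0x0 ⇒ %r0
  rs@[9:8]=0x0 ⇒ %r0

%r0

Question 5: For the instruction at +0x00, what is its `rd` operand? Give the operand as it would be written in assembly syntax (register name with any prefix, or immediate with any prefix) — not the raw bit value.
+0x00: 98 00 ⇒ word 0x9800 (big)
  top 4b → 0x9 → cpl [R]
  [11:10] rd=2 = %r2

%r2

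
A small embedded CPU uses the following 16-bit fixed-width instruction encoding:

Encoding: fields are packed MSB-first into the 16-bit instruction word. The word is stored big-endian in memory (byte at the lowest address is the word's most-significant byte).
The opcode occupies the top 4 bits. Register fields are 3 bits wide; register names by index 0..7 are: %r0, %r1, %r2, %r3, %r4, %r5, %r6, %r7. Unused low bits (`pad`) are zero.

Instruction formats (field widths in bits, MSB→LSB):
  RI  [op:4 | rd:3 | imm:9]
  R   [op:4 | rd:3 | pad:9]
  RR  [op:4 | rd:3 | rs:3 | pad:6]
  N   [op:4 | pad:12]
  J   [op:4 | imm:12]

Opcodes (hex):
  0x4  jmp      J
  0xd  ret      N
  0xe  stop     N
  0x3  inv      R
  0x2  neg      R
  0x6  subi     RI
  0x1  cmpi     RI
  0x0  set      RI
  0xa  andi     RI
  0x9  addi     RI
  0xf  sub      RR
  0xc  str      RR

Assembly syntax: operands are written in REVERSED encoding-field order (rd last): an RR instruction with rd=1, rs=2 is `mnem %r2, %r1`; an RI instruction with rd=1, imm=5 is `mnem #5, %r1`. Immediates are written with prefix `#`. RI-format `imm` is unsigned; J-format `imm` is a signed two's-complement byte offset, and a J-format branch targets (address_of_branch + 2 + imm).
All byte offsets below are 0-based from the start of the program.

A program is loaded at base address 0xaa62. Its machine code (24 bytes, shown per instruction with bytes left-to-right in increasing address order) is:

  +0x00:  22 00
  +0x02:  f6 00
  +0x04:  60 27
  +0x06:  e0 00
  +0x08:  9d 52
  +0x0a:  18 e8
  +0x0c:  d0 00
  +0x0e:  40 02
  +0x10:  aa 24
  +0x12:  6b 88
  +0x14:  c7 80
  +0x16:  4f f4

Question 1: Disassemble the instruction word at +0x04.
off 0x04: read 60 27 as big → 0x6027
  op=0x6027>>12=0x6 ⇒ subi (RI)
  [11:9] rd=0 = %r0
  [8:0] imm=39 = #39

subi #39, %r0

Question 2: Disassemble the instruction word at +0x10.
andi #36, %r5

off 0x10: read aa 24 as big → 0xaa24
  op=0xaa24>>12=0xa ⇒ andi (RI)
  rd@[11:9]=0x5 ⇒ %r5
  imm@[8:0]=0x24 ⇒ #36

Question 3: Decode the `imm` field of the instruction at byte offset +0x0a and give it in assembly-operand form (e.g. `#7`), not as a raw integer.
+0x0a: 18 e8 ⇒ word 0x18e8 (big)
  top 4b → 0x1 → cmpi [RI]
  rd@[11:9]=0x4 ⇒ %r4
  imm@[8:0]=0xe8 ⇒ #232

#232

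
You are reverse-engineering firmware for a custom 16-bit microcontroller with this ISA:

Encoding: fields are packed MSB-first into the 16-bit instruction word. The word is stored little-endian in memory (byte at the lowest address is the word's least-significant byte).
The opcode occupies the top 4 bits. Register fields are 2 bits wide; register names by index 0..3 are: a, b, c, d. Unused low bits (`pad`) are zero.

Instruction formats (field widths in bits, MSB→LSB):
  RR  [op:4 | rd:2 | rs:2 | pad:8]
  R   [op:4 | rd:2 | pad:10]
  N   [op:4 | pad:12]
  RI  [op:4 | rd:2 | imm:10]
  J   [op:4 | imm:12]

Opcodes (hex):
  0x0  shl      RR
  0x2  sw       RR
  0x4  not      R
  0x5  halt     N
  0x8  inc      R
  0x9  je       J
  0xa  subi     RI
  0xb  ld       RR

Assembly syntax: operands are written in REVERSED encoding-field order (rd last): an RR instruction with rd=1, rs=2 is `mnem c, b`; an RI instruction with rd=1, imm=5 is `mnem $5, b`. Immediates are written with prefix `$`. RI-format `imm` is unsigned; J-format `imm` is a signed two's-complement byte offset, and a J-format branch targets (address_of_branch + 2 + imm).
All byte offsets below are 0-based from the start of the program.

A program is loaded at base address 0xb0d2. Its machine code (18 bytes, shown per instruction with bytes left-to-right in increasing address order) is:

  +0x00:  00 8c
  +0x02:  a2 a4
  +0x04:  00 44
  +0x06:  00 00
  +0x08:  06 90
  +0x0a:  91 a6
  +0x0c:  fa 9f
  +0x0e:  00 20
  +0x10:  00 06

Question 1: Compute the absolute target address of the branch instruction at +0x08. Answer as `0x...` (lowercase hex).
0xb0e2

@+08  little-endian(06 90) = 0x9006
  op=0x9006>>12=0x9 ⇒ je (J)
  imm@[11:0]=0x6 ⇒ $6
  target = base 0xb0d2 + off 0x08 + 2 + imm 6 = 0xb0e2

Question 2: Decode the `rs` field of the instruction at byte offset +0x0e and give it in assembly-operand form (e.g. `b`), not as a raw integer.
@+0e  little-endian(00 20) = 0x2000
  top 4b → 0x2 → sw [RR]
  rd: (w>>10)&0x3=0x0 → a
  rs: (w>>8)&0x3=0x0 → a

a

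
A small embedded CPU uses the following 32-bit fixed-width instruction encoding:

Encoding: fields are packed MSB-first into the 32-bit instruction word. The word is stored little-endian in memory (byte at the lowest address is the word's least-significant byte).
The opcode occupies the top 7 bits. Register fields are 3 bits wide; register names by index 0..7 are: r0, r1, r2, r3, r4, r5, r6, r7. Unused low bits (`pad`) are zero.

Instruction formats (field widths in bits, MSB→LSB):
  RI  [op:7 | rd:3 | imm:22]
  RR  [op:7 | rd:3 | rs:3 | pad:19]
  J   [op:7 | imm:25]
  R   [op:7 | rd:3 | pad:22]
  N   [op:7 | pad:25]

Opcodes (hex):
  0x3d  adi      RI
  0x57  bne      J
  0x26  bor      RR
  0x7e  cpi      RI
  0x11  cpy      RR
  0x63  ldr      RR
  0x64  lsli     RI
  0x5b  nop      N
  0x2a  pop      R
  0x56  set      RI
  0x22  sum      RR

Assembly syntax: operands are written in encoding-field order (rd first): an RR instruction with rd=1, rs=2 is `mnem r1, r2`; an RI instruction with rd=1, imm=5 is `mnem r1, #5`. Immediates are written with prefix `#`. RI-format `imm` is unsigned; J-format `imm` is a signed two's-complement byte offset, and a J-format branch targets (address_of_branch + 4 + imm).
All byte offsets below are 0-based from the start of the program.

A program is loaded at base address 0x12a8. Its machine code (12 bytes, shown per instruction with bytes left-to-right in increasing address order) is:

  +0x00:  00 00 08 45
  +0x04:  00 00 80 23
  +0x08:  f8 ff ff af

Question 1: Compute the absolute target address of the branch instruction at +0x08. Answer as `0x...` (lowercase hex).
0x12ac

+0x08: f8 ff ff af ⇒ word 0xaffffff8 (little)
  top 7b → 0x57 → bne [J]
  imm@[24:0]=0x1fffff8 (s25→-8) ⇒ #-8
  target = base 0x12a8 + off 0x08 + 4 + imm -8 = 0x12ac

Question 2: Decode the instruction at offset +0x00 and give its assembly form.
sum r4, r1

[00] 00 00 08 45 → 0x45080000
  top 7b → 0x22 → sum [RR]
  rd: (w>>22)&0x7=0x4 → r4
  rs: (w>>19)&0x7=0x1 → r1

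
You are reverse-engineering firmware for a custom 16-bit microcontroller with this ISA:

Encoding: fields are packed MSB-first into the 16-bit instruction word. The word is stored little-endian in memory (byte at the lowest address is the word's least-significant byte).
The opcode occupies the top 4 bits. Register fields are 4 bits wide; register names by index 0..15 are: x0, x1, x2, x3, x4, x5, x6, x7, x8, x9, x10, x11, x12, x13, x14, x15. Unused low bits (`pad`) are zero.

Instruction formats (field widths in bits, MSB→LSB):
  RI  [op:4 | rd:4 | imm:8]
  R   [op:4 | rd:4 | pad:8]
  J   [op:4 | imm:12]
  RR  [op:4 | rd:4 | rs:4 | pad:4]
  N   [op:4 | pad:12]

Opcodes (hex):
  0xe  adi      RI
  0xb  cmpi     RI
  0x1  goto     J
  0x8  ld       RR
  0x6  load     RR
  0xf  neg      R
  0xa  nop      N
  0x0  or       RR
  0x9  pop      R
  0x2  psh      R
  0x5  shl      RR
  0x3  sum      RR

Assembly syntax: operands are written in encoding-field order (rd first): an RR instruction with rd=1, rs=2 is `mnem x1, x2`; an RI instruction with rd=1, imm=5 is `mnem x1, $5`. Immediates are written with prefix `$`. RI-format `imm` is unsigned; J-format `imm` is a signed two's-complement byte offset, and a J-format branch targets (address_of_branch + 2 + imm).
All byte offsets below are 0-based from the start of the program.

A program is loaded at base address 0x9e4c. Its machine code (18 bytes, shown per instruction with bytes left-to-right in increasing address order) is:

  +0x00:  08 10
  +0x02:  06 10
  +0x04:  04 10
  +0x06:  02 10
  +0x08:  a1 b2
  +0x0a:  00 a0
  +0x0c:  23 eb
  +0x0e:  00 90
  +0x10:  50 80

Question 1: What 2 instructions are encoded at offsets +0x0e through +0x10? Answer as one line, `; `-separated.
[0e] 00 90 → 0x9000
  top 4b → 0x9 → pop [R]
  [11:8] rd=0 = x0
[10] 50 80 → 0x8050
  top 4b → 0x8 → ld [RR]
  [11:8] rd=0 = x0
  [7:4] rs=5 = x5

pop x0; ld x0, x5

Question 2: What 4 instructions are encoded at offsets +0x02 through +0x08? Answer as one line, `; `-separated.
+0x02: 06 10 ⇒ word 0x1006 (little)
  op=0x1006>>12=0x1 ⇒ goto (J)
  imm: (w>>0)&0xfff=0x6 → $6
+0x04: 04 10 ⇒ word 0x1004 (little)
  op=0x1004>>12=0x1 ⇒ goto (J)
  imm: (w>>0)&0xfff=0x4 → $4
+0x06: 02 10 ⇒ word 0x1002 (little)
  op=0x1002>>12=0x1 ⇒ goto (J)
  imm: (w>>0)&0xfff=0x2 → $2
+0x08: a1 b2 ⇒ word 0xb2a1 (little)
  op=0xb2a1>>12=0xb ⇒ cmpi (RI)
  rd: (w>>8)&0xf=0x2 → x2
  imm: (w>>0)&0xff=0xa1 → $161

goto $6; goto $4; goto $2; cmpi x2, $161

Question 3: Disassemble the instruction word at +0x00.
off 0x00: read 08 10 as little → 0x1008
  op=0x1008>>12=0x1 ⇒ goto (J)
  [11:0] imm=8 = $8

goto $8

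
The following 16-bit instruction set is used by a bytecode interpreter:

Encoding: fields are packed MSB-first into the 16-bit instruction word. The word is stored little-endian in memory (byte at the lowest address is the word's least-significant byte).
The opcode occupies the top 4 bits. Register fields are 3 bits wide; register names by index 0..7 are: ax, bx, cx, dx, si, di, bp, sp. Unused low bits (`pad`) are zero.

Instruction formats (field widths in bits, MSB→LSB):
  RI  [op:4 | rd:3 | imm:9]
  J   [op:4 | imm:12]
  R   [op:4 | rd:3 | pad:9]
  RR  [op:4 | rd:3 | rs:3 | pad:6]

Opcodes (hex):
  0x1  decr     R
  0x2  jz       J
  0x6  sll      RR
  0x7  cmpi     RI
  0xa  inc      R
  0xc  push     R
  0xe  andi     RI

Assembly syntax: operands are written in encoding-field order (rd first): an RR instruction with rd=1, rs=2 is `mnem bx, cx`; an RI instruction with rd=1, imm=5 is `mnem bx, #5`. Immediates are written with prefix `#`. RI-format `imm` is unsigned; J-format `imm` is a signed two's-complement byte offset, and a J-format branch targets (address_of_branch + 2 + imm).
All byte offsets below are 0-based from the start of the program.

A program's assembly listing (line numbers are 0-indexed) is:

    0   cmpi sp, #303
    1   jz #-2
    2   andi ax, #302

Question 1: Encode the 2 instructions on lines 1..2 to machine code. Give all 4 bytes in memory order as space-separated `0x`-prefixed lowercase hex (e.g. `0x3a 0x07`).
line 1 (jz): pack op=0x2:4|imm=-2:12 = 0x2ffe; little→ fe 2f
line 2 (andi): pack op=0xe:4|rd=0:3|imm=302:9 = 0xe12e; little→ 2e e1

0xfe 0x2f 0x2e 0xe1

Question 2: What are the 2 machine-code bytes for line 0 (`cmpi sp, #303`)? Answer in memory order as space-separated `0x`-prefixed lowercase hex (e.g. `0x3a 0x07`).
0. cmpi fields op=0x7:4|rd=7:3|imm=303:9 → word 7f2fh → 2f 7f

0x2f 0x7f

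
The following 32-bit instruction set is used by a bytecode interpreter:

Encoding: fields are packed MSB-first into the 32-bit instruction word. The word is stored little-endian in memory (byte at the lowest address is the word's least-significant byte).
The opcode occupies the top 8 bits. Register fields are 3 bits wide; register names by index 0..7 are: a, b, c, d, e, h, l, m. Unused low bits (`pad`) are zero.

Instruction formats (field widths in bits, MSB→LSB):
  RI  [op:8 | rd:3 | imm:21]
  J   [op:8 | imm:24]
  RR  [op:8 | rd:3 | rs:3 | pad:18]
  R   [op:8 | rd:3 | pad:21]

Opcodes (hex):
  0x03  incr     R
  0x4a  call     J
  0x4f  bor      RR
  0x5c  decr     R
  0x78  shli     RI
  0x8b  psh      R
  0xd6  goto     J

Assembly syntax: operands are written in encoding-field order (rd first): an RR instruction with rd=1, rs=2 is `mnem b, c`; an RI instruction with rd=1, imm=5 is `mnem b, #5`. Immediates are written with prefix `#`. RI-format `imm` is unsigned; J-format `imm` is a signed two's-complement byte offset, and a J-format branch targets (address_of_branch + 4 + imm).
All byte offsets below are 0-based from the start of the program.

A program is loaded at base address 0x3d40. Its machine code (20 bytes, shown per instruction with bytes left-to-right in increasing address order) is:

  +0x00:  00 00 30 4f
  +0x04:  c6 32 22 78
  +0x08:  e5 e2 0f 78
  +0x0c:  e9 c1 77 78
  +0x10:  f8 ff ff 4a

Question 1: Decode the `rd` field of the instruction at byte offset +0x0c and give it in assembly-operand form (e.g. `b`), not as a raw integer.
[0c] e9 c1 77 78 → 0x7877c1e9
  top 8b → 0x78 → shli [RI]
  rd@[23:21]=0x3 ⇒ d
  imm@[20:0]=0x17c1e9 ⇒ #1556969

d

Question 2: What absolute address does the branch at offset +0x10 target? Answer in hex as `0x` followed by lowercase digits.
+0x10: f8 ff ff 4a ⇒ word 0x4afffff8 (little)
  top 8b → 0x4a → call [J]
  imm: (w>>0)&0xffffff=0xfffff8 (s24→-8) → #-8
  target = base 0x3d40 + off 0x10 + 4 + imm -8 = 0x3d4c

0x3d4c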